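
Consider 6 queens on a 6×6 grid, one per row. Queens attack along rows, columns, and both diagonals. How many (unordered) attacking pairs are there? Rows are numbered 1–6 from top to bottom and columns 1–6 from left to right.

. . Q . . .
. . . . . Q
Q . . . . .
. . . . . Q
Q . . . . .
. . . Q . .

Same column: (2,6)–(4,6) (column 6); (3,1)–(5,1) (column 1).
Same diagonal: (1,3)–(3,1) (|1−3| = |3−1| = 2); (1,3)–(4,6) (|1−4| = |3−6| = 3); (3,1)–(6,4) (|3−6| = |1−4| = 3); (4,6)–(6,4) (|4−6| = |6−4| = 2).
Total attacking pairs: 6.

6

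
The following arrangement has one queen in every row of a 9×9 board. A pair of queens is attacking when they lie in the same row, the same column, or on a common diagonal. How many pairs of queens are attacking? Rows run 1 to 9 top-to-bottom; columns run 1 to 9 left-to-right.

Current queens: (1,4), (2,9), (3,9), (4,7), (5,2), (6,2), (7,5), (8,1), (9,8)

5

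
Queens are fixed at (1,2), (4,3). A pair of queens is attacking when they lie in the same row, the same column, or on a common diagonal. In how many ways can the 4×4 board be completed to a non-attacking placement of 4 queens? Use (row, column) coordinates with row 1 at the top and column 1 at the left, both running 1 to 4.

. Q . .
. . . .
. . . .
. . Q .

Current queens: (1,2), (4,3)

Branch on row 2: col 4 → 1.
Sum: 1 = 1.

1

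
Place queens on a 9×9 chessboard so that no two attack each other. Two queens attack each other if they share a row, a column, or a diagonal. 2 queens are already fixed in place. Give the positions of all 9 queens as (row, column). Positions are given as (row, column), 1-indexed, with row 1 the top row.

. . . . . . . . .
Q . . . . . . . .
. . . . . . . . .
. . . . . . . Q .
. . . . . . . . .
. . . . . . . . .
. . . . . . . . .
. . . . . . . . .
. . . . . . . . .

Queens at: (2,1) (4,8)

(1,7) (2,1) (3,4) (4,8) (5,5) (6,3) (7,9) (8,6) (9,2)

Row 1: attacked by (2,1)→{1,2}; (4,8)→{5,8}. Safe: 3, 4, 6, 7, 9. Place at column 7.
Row 3: attacked by (1,7)→{5,7,9}; (2,1)→{1,2}; (4,8)→{7,8,9}. Safe: 3, 4, 6. Place at column 4.
Row 5: attacked by (1,7)→{3,7}; (2,1)→{1,4}; (3,4)→{2,4,6}; (4,8)→{7,8,9}. Safe: 5. Place at column 5.
Row 6: attacked by (1,7)→{2,7}; (2,1)→{1,5}; (3,4)→{1,4,7}; (4,8)→{6,8}; (5,5)→{4,5,6}. Safe: 3, 9. Place at column 3.
Row 7: attacked by (1,7)→{1,7}; (2,1)→{1,6}; (3,4)→{4,8}; (4,8)→{5,8}; (5,5)→{3,5,7}; (6,3)→{2,3,4}. Safe: 9. Place at column 9.
Row 8: attacked by (1,7)→{7}; (2,1)→{1,7}; (3,4)→{4,9}; (4,8)→{4,8}; (5,5)→{2,5,8}; (6,3)→{1,3,5}; (7,9)→{8,9}. Safe: 6. Place at column 6.
Row 9: attacked by (1,7)→{7}; (2,1)→{1,8}; (3,4)→{4}; (4,8)→{3,8}; (5,5)→{1,5,9}; (6,3)→{3,6}; (7,9)→{7,9}; (8,6)→{5,6,7}. Safe: 2. Place at column 2.
Columns [7, 1, 4, 8, 5, 3, 9, 6, 2], r−c [-6, 1, -1, -4, 0, 3, -2, 2, 7], r+c [8, 3, 7, 12, 10, 9, 16, 14, 11] are all distinct, so no two queens attack.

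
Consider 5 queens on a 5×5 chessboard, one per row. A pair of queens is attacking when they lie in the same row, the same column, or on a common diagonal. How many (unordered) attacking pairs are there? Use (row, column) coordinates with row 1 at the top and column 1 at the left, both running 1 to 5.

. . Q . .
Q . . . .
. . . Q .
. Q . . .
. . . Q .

Same column: (3,4)–(5,4) (column 4).
Same diagonal: (2,1)–(5,4) (|2−5| = |1−4| = 3).
Total attacking pairs: 2.

2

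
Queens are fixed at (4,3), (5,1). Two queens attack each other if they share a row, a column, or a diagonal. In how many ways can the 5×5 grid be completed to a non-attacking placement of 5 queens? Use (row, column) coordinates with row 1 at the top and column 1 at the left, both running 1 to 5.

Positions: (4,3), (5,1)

Branch on row 1: col 2 → 0; col 4 → 1.
Sum: 0 + 1 = 1.

1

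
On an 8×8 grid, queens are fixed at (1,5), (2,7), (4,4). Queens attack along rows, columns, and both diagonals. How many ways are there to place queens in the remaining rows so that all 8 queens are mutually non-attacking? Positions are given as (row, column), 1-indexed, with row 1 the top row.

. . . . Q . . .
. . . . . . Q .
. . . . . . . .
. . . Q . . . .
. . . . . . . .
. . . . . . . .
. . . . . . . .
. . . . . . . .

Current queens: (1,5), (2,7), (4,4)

Branch on row 3: col 1 → 1; col 2 → 1.
Sum: 1 + 1 = 2.

2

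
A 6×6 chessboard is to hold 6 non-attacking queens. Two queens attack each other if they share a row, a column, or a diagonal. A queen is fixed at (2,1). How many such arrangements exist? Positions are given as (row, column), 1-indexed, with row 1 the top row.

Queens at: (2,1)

Branch on row 1: col 3 → 0; col 4 → 1; col 5 → 0; col 6 → 0.
Sum: 0 + 1 + 0 + 0 = 1.

1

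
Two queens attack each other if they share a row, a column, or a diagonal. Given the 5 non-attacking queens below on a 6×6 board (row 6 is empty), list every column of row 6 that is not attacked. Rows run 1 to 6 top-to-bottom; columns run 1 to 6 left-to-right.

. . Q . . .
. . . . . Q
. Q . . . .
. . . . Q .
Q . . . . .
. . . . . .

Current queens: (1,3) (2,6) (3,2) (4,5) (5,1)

columns 4

(1,3) attacks row 6 at column 3.
(2,6) attacks row 6 at column 6 and diagonals 2.
(3,2) attacks row 6 at column 2 and diagonals 5.
(4,5) attacks row 6 at column 5 and diagonals 3.
(5,1) attacks row 6 at column 1 and diagonals 2.
Attacked columns: {1, 2, 3, 5, 6}. Safe: {4}.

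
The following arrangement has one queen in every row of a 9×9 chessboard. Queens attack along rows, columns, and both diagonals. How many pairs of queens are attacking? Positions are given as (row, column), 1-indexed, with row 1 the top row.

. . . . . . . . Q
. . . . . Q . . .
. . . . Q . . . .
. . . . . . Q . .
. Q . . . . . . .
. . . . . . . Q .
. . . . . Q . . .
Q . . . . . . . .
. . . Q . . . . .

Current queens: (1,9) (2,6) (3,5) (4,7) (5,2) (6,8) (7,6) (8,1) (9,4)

4

Same column: (2,6)–(7,6) (column 6).
Same diagonal: (2,6)–(3,5) (|2−3| = |6−5| = 1); (3,5)–(6,8) (|3−6| = |5−8| = 3); (7,6)–(9,4) (|7−9| = |6−4| = 2).
Total attacking pairs: 4.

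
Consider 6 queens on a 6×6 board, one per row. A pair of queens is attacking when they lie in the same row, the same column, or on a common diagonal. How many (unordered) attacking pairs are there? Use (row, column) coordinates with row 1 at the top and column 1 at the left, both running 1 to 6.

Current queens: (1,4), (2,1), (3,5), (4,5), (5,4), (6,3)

6

Same column: (1,4)–(5,4) (column 4); (3,5)–(4,5) (column 5).
Same diagonal: (2,1)–(5,4) (|2−5| = |1−4| = 3); (4,5)–(5,4) (|4−5| = |5−4| = 1); (4,5)–(6,3) (|4−6| = |5−3| = 2); (5,4)–(6,3) (|5−6| = |4−3| = 1).
Total attacking pairs: 6.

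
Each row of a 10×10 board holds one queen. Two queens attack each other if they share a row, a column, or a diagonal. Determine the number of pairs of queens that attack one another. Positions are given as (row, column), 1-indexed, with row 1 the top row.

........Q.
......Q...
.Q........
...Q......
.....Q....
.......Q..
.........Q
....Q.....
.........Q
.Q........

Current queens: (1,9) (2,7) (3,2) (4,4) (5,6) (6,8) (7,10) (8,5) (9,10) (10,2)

3

Same column: (3,2)–(10,2) (column 2); (7,10)–(9,10) (column 10).
Same diagonal: (5,6)–(9,10) (|5−9| = |6−10| = 4).
Total attacking pairs: 3.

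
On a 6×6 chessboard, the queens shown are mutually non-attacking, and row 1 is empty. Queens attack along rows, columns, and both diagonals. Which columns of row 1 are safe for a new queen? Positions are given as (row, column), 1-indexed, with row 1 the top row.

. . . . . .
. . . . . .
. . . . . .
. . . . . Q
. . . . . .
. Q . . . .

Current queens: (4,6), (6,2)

columns 1, 4, 5

(4,6) attacks row 1 at column 6 and diagonals 3.
(6,2) attacks row 1 at column 2.
Attacked columns: {2, 3, 6}. Safe: {1, 4, 5}.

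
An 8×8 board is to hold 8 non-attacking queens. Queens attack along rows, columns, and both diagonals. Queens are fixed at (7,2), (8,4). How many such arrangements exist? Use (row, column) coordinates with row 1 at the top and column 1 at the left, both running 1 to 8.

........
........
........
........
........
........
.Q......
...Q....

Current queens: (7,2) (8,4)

Branch on row 1: col 1 → 1; col 3 → 1; col 5 → 1; col 6 → 1; col 7 → 2.
Sum: 1 + 1 + 1 + 1 + 2 = 6.

6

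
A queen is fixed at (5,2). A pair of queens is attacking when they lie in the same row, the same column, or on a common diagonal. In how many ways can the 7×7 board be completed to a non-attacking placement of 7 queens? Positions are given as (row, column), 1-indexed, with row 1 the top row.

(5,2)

6

Branch on row 1: col 1 → 1; col 3 → 1; col 4 → 2; col 5 → 1; col 7 → 1.
Sum: 1 + 1 + 2 + 1 + 1 = 6.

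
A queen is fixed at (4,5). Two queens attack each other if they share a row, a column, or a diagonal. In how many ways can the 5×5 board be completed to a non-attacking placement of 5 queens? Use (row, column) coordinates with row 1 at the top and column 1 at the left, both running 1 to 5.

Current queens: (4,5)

2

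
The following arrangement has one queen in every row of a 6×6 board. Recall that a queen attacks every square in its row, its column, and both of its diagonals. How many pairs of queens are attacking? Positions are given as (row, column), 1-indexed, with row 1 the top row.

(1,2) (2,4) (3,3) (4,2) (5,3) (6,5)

6

Same column: (1,2)–(4,2) (column 2); (3,3)–(5,3) (column 3).
Same diagonal: (2,4)–(3,3) (|2−3| = |4−3| = 1); (2,4)–(4,2) (|2−4| = |4−2| = 2); (3,3)–(4,2) (|3−4| = |3−2| = 1); (4,2)–(5,3) (|4−5| = |2−3| = 1).
Total attacking pairs: 6.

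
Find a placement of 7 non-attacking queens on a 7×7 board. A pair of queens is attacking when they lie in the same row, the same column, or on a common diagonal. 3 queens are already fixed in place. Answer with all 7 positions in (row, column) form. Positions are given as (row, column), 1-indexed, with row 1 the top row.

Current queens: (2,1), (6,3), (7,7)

Row 1: attacked by (2,1)→{1,2}; (6,3)→{3}; (7,7)→{1,7}. Safe: 4, 5, 6. Place at column 4.
Row 3: attacked by (1,4)→{2,4,6}; (2,1)→{1,2}; (6,3)→{3,6}; (7,7)→{3,7}. Safe: 5. Place at column 5.
Row 4: attacked by (1,4)→{1,4,7}; (2,1)→{1,3}; (3,5)→{4,5,6}; (6,3)→{1,3,5}; (7,7)→{4,7}. Safe: 2. Place at column 2.
Row 5: attacked by (1,4)→{4}; (2,1)→{1,4}; (3,5)→{3,5,7}; (4,2)→{1,2,3}; (6,3)→{2,3,4}; (7,7)→{5,7}. Safe: 6. Place at column 6.
Columns [4, 1, 5, 2, 6, 3, 7], r−c [-3, 1, -2, 2, -1, 3, 0], r+c [5, 3, 8, 6, 11, 9, 14] are all distinct, so no two queens attack.

(1,4) (2,1) (3,5) (4,2) (5,6) (6,3) (7,7)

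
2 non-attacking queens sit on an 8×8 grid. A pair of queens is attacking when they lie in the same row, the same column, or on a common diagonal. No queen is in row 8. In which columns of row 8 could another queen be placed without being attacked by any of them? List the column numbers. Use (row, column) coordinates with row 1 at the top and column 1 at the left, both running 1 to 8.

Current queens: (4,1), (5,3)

columns 2, 4, 7, 8

(4,1) attacks row 8 at column 1 and diagonals 5.
(5,3) attacks row 8 at column 3 and diagonals 6.
Attacked columns: {1, 3, 5, 6}. Safe: {2, 4, 7, 8}.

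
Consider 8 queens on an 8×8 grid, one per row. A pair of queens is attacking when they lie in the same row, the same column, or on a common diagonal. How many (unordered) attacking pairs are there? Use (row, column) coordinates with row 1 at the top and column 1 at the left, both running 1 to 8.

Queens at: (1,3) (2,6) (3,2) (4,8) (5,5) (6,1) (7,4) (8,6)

2

Same column: (2,6)–(8,6) (column 6).
Same diagonal: (2,6)–(4,8) (|2−4| = |6−8| = 2).
Total attacking pairs: 2.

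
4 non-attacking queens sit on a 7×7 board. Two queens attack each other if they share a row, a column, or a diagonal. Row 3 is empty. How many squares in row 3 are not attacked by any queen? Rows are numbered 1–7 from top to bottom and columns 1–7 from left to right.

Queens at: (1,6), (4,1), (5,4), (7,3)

(1,6) attacks row 3 at column 6 and diagonals 4.
(4,1) attacks row 3 at column 1 and diagonals 2.
(5,4) attacks row 3 at column 4 and diagonals 2, 6.
(7,3) attacks row 3 at column 3 and diagonals 7.
Attacked columns: {1, 2, 3, 4, 6, 7}. Safe: {5}.

1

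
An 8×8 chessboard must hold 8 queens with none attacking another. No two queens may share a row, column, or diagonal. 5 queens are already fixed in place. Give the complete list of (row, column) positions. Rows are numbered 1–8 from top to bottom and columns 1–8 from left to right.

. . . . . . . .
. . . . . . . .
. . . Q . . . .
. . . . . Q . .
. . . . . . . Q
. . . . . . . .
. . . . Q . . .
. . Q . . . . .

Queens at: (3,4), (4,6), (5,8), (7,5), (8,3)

(1,1) (2,7) (3,4) (4,6) (5,8) (6,2) (7,5) (8,3)

Row 1: attacked by (3,4)→{2,4,6}; (4,6)→{3,6}; (5,8)→{4,8}; (7,5)→{5}; (8,3)→{3}. Safe: 1, 7. Place at column 1.
Row 2: attacked by (1,1)→{1,2}; (3,4)→{3,4,5}; (4,6)→{4,6,8}; (5,8)→{5,8}; (7,5)→{5}; (8,3)→{3}. Safe: 7. Place at column 7.
Row 6: attacked by (1,1)→{1,6}; (2,7)→{3,7}; (3,4)→{1,4,7}; (4,6)→{4,6,8}; (5,8)→{7,8}; (7,5)→{4,5,6}; (8,3)→{1,3,5}. Safe: 2. Place at column 2.
Columns [1, 7, 4, 6, 8, 2, 5, 3], r−c [0, -5, -1, -2, -3, 4, 2, 5], r+c [2, 9, 7, 10, 13, 8, 12, 11] are all distinct, so no two queens attack.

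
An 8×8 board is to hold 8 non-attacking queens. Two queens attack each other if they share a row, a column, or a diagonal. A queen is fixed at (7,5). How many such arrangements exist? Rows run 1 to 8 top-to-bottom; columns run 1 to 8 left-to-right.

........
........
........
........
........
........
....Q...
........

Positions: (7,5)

8

Branch on row 1: col 1 → 1; col 2 → 0; col 3 → 1; col 4 → 3; col 6 → 3; col 7 → 0; col 8 → 0.
Sum: 1 + 0 + 1 + 3 + 3 + 0 + 0 = 8.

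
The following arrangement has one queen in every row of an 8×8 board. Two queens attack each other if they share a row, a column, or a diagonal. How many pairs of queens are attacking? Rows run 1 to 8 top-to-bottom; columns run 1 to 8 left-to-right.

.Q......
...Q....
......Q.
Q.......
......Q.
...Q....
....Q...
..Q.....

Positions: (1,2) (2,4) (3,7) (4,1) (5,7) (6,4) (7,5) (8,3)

Same column: (2,4)–(6,4) (column 4); (3,7)–(5,7) (column 7).
Same diagonal: (2,4)–(5,7) (|2−5| = |4−7| = 3); (3,7)–(6,4) (|3−6| = |7−4| = 3); (5,7)–(7,5) (|5−7| = |7−5| = 2); (6,4)–(7,5) (|6−7| = |4−5| = 1).
Total attacking pairs: 6.

6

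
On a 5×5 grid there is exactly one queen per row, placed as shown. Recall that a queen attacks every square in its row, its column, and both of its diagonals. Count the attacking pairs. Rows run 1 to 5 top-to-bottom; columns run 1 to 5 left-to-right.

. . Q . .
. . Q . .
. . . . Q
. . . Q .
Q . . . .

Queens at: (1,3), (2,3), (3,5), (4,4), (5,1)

Same column: (1,3)–(2,3) (column 3).
Same diagonal: (1,3)–(3,5) (|1−3| = |3−5| = 2); (3,5)–(4,4) (|3−4| = |5−4| = 1).
Total attacking pairs: 3.

3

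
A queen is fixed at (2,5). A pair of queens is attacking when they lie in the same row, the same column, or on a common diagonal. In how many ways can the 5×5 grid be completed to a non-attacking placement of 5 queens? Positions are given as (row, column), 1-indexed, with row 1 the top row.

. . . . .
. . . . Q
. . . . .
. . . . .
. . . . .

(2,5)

2

Branch on row 1: col 1 → 0; col 2 → 1; col 3 → 1.
Sum: 0 + 1 + 1 = 2.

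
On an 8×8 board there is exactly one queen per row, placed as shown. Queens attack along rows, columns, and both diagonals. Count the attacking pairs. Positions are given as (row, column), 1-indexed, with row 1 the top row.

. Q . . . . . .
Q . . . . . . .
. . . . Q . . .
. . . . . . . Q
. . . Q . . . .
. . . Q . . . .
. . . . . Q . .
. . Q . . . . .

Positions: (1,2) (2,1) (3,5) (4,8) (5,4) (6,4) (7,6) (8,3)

5

Same column: (5,4)–(6,4) (column 4).
Same diagonal: (1,2)–(2,1) (|1−2| = |2−1| = 1); (2,1)–(5,4) (|2−5| = |1−4| = 3); (2,1)–(7,6) (|2−7| = |1−6| = 5); (5,4)–(7,6) (|5−7| = |4−6| = 2).
Total attacking pairs: 5.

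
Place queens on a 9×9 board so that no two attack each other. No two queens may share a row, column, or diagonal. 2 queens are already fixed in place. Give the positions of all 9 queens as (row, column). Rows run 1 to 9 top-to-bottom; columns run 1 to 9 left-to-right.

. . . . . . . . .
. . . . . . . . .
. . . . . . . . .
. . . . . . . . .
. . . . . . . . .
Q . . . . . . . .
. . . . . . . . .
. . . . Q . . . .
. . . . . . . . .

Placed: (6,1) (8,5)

(1,4) (2,6) (3,8) (4,2) (5,7) (6,1) (7,3) (8,5) (9,9)

Row 1: attacked by (6,1)→{1,6}; (8,5)→{5}. Safe: 2, 3, 4, 7, 8, 9. Place at column 4.
Row 2: attacked by (1,4)→{3,4,5}; (6,1)→{1,5}; (8,5)→{5}. Safe: 2, 6, 7, 8, 9. Place at column 6.
Row 3: attacked by (1,4)→{2,4,6}; (2,6)→{5,6,7}; (6,1)→{1,4}; (8,5)→{5}. Safe: 3, 8, 9. Place at column 8.
Row 4: attacked by (1,4)→{1,4,7}; (2,6)→{4,6,8}; (3,8)→{7,8,9}; (6,1)→{1,3}; (8,5)→{1,5,9}. Safe: 2. Place at column 2.
Row 5: attacked by (1,4)→{4,8}; (2,6)→{3,6,9}; (3,8)→{6,8}; (4,2)→{1,2,3}; (6,1)→{1,2}; (8,5)→{2,5,8}. Safe: 7. Place at column 7.
Row 7: attacked by (1,4)→{4}; (2,6)→{1,6}; (3,8)→{4,8}; (4,2)→{2,5}; (5,7)→{5,7,9}; (6,1)→{1,2}; (8,5)→{4,5,6}. Safe: 3. Place at column 3.
Row 9: attacked by (1,4)→{4}; (2,6)→{6}; (3,8)→{2,8}; (4,2)→{2,7}; (5,7)→{3,7}; (6,1)→{1,4}; (7,3)→{1,3,5}; (8,5)→{4,5,6}. Safe: 9. Place at column 9.
Columns [4, 6, 8, 2, 7, 1, 3, 5, 9], r−c [-3, -4, -5, 2, -2, 5, 4, 3, 0], r+c [5, 8, 11, 6, 12, 7, 10, 13, 18] are all distinct, so no two queens attack.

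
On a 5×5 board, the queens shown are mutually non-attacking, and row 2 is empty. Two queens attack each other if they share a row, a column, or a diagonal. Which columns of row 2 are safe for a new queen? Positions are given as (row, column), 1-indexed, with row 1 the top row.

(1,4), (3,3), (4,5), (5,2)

columns 1

(1,4) attacks row 2 at column 4 and diagonals 3, 5.
(3,3) attacks row 2 at column 3 and diagonals 2, 4.
(4,5) attacks row 2 at column 5 and diagonals 3.
(5,2) attacks row 2 at column 2 and diagonals 5.
Attacked columns: {2, 3, 4, 5}. Safe: {1}.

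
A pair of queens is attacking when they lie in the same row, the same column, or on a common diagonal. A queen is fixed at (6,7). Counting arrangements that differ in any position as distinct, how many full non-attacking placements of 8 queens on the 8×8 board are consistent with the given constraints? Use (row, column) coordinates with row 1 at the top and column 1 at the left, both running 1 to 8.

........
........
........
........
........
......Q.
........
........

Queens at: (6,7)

14

Branch on row 1: col 1 → 1; col 3 → 4; col 4 → 3; col 5 → 3; col 6 → 2; col 8 → 1.
Sum: 1 + 4 + 3 + 3 + 2 + 1 = 14.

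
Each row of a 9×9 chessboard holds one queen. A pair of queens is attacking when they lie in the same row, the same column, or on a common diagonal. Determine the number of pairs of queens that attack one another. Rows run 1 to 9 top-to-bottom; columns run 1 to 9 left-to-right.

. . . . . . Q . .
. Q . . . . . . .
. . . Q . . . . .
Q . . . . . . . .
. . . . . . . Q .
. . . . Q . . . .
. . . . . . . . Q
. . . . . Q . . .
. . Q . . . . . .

All columns are distinct and no two queens satisfy |Δrow| = |Δcol|, so no pair attacks.

0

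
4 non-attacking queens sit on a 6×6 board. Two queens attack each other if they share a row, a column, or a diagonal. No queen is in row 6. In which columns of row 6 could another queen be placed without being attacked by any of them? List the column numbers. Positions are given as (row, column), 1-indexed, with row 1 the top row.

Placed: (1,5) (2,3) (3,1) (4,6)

(1,5) attacks row 6 at column 5.
(2,3) attacks row 6 at column 3.
(3,1) attacks row 6 at column 1 and diagonals 4.
(4,6) attacks row 6 at column 6 and diagonals 4.
Attacked columns: {1, 3, 4, 5, 6}. Safe: {2}.

columns 2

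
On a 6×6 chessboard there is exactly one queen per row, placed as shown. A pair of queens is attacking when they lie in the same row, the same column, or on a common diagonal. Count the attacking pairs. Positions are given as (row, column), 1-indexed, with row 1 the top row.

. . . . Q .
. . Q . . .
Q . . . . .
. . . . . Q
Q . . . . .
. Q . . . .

3

Same column: (3,1)–(5,1) (column 1).
Same diagonal: (1,5)–(5,1) (|1−5| = |5−1| = 4); (5,1)–(6,2) (|5−6| = |1−2| = 1).
Total attacking pairs: 3.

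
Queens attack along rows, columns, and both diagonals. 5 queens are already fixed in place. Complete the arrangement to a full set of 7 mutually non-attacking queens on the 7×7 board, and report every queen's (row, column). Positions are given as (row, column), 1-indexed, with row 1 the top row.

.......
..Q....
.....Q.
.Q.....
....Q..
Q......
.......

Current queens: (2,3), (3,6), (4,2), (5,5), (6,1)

(1,7) (2,3) (3,6) (4,2) (5,5) (6,1) (7,4)

Row 1: attacked by (2,3)→{2,3,4}; (3,6)→{4,6}; (4,2)→{2,5}; (5,5)→{1,5}; (6,1)→{1,6}. Safe: 7. Place at column 7.
Row 7: attacked by (1,7)→{1,7}; (2,3)→{3}; (3,6)→{2,6}; (4,2)→{2,5}; (5,5)→{3,5,7}; (6,1)→{1,2}. Safe: 4. Place at column 4.
Columns [7, 3, 6, 2, 5, 1, 4], r−c [-6, -1, -3, 2, 0, 5, 3], r+c [8, 5, 9, 6, 10, 7, 11] are all distinct, so no two queens attack.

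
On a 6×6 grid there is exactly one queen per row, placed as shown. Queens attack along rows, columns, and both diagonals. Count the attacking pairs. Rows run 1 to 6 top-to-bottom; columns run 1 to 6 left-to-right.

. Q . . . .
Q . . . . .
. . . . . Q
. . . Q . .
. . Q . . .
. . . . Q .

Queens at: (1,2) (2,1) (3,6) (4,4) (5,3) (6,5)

Same diagonal: (1,2)–(2,1) (|1−2| = |2−1| = 1); (2,1)–(6,5) (|2−6| = |1−5| = 4); (4,4)–(5,3) (|4−5| = |4−3| = 1).
Total attacking pairs: 3.

3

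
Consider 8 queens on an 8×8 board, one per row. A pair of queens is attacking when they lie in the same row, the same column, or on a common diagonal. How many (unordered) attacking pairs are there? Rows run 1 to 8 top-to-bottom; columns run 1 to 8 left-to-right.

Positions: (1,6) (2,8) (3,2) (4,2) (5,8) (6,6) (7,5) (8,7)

6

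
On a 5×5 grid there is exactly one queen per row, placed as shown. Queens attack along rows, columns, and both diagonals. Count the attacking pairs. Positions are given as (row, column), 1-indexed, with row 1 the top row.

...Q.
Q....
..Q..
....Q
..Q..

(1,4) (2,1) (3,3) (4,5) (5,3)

1

Same column: (3,3)–(5,3) (column 3).
Total attacking pairs: 1.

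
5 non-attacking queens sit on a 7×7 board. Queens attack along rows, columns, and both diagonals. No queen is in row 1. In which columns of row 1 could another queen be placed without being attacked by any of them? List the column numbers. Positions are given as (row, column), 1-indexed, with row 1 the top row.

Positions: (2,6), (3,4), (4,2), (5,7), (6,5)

columns 1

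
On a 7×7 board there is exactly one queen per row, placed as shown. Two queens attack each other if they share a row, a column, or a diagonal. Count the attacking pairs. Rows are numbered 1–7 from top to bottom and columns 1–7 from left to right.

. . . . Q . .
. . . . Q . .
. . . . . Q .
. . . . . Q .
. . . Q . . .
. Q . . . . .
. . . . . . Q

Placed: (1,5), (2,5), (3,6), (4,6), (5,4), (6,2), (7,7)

4

Same column: (1,5)–(2,5) (column 5); (3,6)–(4,6) (column 6).
Same diagonal: (2,5)–(3,6) (|2−3| = |5−6| = 1); (3,6)–(5,4) (|3−5| = |6−4| = 2).
Total attacking pairs: 4.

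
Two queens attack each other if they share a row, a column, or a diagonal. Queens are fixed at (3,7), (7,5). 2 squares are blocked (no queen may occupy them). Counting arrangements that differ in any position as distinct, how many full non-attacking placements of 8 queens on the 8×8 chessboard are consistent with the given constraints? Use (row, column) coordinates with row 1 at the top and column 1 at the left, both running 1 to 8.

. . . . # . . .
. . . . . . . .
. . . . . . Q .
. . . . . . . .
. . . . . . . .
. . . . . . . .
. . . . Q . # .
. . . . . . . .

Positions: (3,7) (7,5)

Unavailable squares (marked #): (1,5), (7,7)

3

Branch on row 1: col 1 → 0; col 2 → 0; col 3 → 0; col 4 → 1; col 6 → 2; col 8 → 0.
Sum: 0 + 0 + 0 + 1 + 2 + 0 = 3.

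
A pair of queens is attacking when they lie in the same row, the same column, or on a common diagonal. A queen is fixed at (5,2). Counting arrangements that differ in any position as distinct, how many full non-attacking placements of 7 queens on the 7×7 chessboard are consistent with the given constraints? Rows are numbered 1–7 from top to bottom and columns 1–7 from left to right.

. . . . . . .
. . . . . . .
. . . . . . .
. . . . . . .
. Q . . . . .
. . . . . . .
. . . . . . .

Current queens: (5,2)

6

Branch on row 1: col 1 → 1; col 3 → 1; col 4 → 2; col 5 → 1; col 7 → 1.
Sum: 1 + 1 + 2 + 1 + 1 = 6.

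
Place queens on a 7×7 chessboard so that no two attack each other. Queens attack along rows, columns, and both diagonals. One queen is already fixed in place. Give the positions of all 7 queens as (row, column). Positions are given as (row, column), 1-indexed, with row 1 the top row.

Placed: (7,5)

(1,7) (2,2) (3,4) (4,6) (5,1) (6,3) (7,5)

Row 1: attacked by (7,5)→{5}. Safe: 1, 2, 3, 4, 6, 7. Place at column 7.
Row 2: attacked by (1,7)→{6,7}; (7,5)→{5}. Safe: 1, 2, 3, 4. Place at column 2.
Row 3: attacked by (1,7)→{5,7}; (2,2)→{1,2,3}; (7,5)→{1,5}. Safe: 4, 6. Place at column 4.
Row 4: attacked by (1,7)→{4,7}; (2,2)→{2,4}; (3,4)→{3,4,5}; (7,5)→{2,5}. Safe: 1, 6. Place at column 6.
Row 5: attacked by (1,7)→{3,7}; (2,2)→{2,5}; (3,4)→{2,4,6}; (4,6)→{5,6,7}; (7,5)→{3,5,7}. Safe: 1. Place at column 1.
Row 6: attacked by (1,7)→{2,7}; (2,2)→{2,6}; (3,4)→{1,4,7}; (4,6)→{4,6}; (5,1)→{1,2}; (7,5)→{4,5,6}. Safe: 3. Place at column 3.
Columns [7, 2, 4, 6, 1, 3, 5], r−c [-6, 0, -1, -2, 4, 3, 2], r+c [8, 4, 7, 10, 6, 9, 12] are all distinct, so no two queens attack.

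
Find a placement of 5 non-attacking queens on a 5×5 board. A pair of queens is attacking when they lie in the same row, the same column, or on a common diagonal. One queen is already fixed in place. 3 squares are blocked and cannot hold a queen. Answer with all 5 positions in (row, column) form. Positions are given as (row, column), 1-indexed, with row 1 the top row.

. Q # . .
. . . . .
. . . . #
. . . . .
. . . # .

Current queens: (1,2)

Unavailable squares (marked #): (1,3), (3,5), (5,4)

(1,2) (2,4) (3,1) (4,3) (5,5)

Row 2: attacked by (1,2)→{1,2,3}. Safe: 4, 5. Place at column 4.
Row 3: attacked by (1,2)→{2,4}; (2,4)→{3,4,5}. Blocked: 5. Safe: 1. Place at column 1.
Row 4: attacked by (1,2)→{2,5}; (2,4)→{2,4}; (3,1)→{1,2}. Safe: 3. Place at column 3.
Row 5: attacked by (1,2)→{2}; (2,4)→{1,4}; (3,1)→{1,3}; (4,3)→{2,3,4}. Blocked: 4. Safe: 5. Place at column 5.
Columns [2, 4, 1, 3, 5], r−c [-1, -2, 2, 1, 0], r+c [3, 6, 4, 7, 10] are all distinct, so no two queens attack.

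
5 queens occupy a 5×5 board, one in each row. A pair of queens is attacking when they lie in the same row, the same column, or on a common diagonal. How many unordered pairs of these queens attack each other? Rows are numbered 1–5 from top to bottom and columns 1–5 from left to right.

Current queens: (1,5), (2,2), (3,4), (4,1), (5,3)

0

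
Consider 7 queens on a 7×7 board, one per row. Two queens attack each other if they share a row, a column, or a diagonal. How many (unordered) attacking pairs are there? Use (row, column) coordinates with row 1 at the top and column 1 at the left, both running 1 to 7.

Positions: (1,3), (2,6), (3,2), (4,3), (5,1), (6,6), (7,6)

Same column: (1,3)–(4,3) (column 3); (2,6)–(6,6) (column 6); (2,6)–(7,6) (column 6); (6,6)–(7,6) (column 6).
Same diagonal: (3,2)–(4,3) (|3−4| = |2−3| = 1); (3,2)–(7,6) (|3−7| = |2−6| = 4); (4,3)–(7,6) (|4−7| = |3−6| = 3).
Total attacking pairs: 7.

7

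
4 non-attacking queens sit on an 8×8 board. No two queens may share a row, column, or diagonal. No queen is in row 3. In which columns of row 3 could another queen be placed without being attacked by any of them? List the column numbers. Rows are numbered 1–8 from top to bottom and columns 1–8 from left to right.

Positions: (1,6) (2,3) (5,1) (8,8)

(1,6) attacks row 3 at column 6 and diagonals 4, 8.
(2,3) attacks row 3 at column 3 and diagonals 2, 4.
(5,1) attacks row 3 at column 1 and diagonals 3.
(8,8) attacks row 3 at column 8 and diagonals 3.
Attacked columns: {1, 2, 3, 4, 6, 8}. Safe: {5, 7}.

columns 5, 7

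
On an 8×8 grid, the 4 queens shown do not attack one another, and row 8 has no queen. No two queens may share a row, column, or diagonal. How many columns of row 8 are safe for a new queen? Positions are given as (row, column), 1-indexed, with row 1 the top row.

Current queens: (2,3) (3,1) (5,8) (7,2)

(2,3) attacks row 8 at column 3.
(3,1) attacks row 8 at column 1 and diagonals 6.
(5,8) attacks row 8 at column 8 and diagonals 5.
(7,2) attacks row 8 at column 2 and diagonals 1, 3.
Attacked columns: {1, 2, 3, 5, 6, 8}. Safe: {4, 7}.

2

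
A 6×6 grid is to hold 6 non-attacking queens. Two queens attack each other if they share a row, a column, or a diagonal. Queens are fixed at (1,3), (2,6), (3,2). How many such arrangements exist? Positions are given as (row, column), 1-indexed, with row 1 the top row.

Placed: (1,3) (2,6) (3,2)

Branch on row 4: col 5 → 1.
Sum: 1 = 1.

1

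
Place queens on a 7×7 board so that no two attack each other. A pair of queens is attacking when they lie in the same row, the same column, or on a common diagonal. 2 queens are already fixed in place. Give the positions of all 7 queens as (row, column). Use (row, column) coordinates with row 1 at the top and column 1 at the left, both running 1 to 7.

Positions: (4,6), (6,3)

(1,7) (2,2) (3,4) (4,6) (5,1) (6,3) (7,5)

Row 1: attacked by (4,6)→{3,6}; (6,3)→{3}. Safe: 1, 2, 4, 5, 7. Place at column 7.
Row 2: attacked by (1,7)→{6,7}; (4,6)→{4,6}; (6,3)→{3,7}. Safe: 1, 2, 5. Place at column 2.
Row 3: attacked by (1,7)→{5,7}; (2,2)→{1,2,3}; (4,6)→{5,6,7}; (6,3)→{3,6}. Safe: 4. Place at column 4.
Row 5: attacked by (1,7)→{3,7}; (2,2)→{2,5}; (3,4)→{2,4,6}; (4,6)→{5,6,7}; (6,3)→{2,3,4}. Safe: 1. Place at column 1.
Row 7: attacked by (1,7)→{1,7}; (2,2)→{2,7}; (3,4)→{4}; (4,6)→{3,6}; (5,1)→{1,3}; (6,3)→{2,3,4}. Safe: 5. Place at column 5.
Columns [7, 2, 4, 6, 1, 3, 5], r−c [-6, 0, -1, -2, 4, 3, 2], r+c [8, 4, 7, 10, 6, 9, 12] are all distinct, so no two queens attack.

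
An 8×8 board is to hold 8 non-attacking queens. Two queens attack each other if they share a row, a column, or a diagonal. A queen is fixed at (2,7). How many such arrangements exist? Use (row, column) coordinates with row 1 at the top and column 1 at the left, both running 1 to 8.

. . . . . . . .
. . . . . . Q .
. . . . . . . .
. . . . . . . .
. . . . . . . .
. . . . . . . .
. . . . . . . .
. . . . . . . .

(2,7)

Branch on row 1: col 1 → 2; col 2 → 2; col 3 → 2; col 4 → 4; col 5 → 6.
Sum: 2 + 2 + 2 + 4 + 6 = 16.

16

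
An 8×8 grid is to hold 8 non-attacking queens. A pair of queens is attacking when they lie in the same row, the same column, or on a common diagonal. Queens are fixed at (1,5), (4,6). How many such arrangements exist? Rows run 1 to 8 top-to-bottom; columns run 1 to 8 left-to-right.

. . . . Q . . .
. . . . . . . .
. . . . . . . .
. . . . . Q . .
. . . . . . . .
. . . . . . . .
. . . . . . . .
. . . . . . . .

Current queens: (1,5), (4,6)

6

Branch on row 2: col 1 → 2; col 2 → 1; col 3 → 1; col 7 → 2.
Sum: 2 + 1 + 1 + 2 = 6.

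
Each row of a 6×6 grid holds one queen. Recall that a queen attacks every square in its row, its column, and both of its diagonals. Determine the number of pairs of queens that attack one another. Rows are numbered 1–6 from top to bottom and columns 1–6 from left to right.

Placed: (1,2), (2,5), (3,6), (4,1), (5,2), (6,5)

Same column: (1,2)–(5,2) (column 2); (2,5)–(6,5) (column 5).
Same diagonal: (2,5)–(3,6) (|2−3| = |5−6| = 1); (2,5)–(5,2) (|2−5| = |5−2| = 3); (4,1)–(5,2) (|4−5| = |1−2| = 1).
Total attacking pairs: 5.

5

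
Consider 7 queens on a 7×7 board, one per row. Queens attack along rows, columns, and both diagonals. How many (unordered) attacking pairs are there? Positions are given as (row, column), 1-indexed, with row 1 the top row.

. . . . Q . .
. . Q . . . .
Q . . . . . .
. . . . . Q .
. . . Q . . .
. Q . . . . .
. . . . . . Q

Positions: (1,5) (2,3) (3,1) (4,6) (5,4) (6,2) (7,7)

All columns are distinct and no two queens satisfy |Δrow| = |Δcol|, so no pair attacks.

0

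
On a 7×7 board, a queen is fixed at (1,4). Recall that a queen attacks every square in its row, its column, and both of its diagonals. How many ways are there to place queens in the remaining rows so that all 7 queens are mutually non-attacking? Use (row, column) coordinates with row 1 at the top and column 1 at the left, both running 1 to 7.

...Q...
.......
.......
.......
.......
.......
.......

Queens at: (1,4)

Branch on row 2: col 1 → 2; col 2 → 1; col 6 → 1; col 7 → 2.
Sum: 2 + 1 + 1 + 2 = 6.

6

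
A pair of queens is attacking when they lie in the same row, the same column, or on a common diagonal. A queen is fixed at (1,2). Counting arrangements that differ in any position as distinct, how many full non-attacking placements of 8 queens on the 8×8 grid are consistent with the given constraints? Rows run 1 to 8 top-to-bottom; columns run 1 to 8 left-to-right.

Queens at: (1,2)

Branch on row 2: col 4 → 1; col 5 → 2; col 6 → 2; col 7 → 2; col 8 → 1.
Sum: 1 + 2 + 2 + 2 + 1 = 8.

8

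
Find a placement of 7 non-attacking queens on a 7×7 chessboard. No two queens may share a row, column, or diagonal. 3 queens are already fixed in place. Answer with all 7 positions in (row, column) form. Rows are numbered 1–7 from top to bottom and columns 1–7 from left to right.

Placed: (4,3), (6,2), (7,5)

(1,1) (2,4) (3,7) (4,3) (5,6) (6,2) (7,5)

Row 1: attacked by (4,3)→{3,6}; (6,2)→{2,7}; (7,5)→{5}. Safe: 1, 4. Place at column 1.
Row 2: attacked by (1,1)→{1,2}; (4,3)→{1,3,5}; (6,2)→{2,6}; (7,5)→{5}. Safe: 4, 7. Place at column 4.
Row 3: attacked by (1,1)→{1,3}; (2,4)→{3,4,5}; (4,3)→{2,3,4}; (6,2)→{2,5}; (7,5)→{1,5}. Safe: 6, 7. Place at column 7.
Row 5: attacked by (1,1)→{1,5}; (2,4)→{1,4,7}; (3,7)→{5,7}; (4,3)→{2,3,4}; (6,2)→{1,2,3}; (7,5)→{3,5,7}. Safe: 6. Place at column 6.
Columns [1, 4, 7, 3, 6, 2, 5], r−c [0, -2, -4, 1, -1, 4, 2], r+c [2, 6, 10, 7, 11, 8, 12] are all distinct, so no two queens attack.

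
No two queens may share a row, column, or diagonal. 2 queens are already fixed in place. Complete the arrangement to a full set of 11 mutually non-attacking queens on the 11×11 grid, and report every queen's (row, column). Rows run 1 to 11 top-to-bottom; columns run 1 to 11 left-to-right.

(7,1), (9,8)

Row 1: attacked by (7,1)→{1,7}; (9,8)→{8}. Safe: 2, 3, 4, 5, 6, 9, 10, 11. Place at column 6.
Row 2: attacked by (1,6)→{5,6,7}; (7,1)→{1,6}; (9,8)→{1,8}. Safe: 2, 3, 4, 9, 10, 11. Place at column 4.
Row 3: attacked by (1,6)→{4,6,8}; (2,4)→{3,4,5}; (7,1)→{1,5}; (9,8)→{2,8}. Safe: 7, 9, 10, 11. Place at column 7.
Row 4: attacked by (1,6)→{3,6,9}; (2,4)→{2,4,6}; (3,7)→{6,7,8}; (7,1)→{1,4}; (9,8)→{3,8}. Safe: 5, 10, 11. Place at column 5.
Row 5: attacked by (1,6)→{2,6,10}; (2,4)→{1,4,7}; (3,7)→{5,7,9}; (4,5)→{4,5,6}; (7,1)→{1,3}; (9,8)→{4,8}. Safe: 11. Place at column 11.
Row 6: attacked by (1,6)→{1,6,11}; (2,4)→{4,8}; (3,7)→{4,7,10}; (4,5)→{3,5,7}; (5,11)→{10,11}; (7,1)→{1,2}; (9,8)→{5,8,11}. Safe: 9. Place at column 9.
Row 8: attacked by (1,6)→{6}; (2,4)→{4,10}; (3,7)→{2,7}; (4,5)→{1,5,9}; (5,11)→{8,11}; (6,9)→{7,9,11}; (7,1)→{1,2}; (9,8)→{7,8,9}. Safe: 3. Place at column 3.
Row 10: attacked by (1,6)→{6}; (2,4)→{4}; (3,7)→{7}; (4,5)→{5,11}; (5,11)→{6,11}; (6,9)→{5,9}; (7,1)→{1,4}; (8,3)→{1,3,5}; (9,8)→{7,8,9}. Safe: 2, 10. Place at column 10.
Row 11: attacked by (1,6)→{6}; (2,4)→{4}; (3,7)→{7}; (4,5)→{5}; (5,11)→{5,11}; (6,9)→{4,9}; (7,1)→{1,5}; (8,3)→{3,6}; (9,8)→{6,8,10}; (10,10)→{9,10,11}. Safe: 2. Place at column 2.
Columns [6, 4, 7, 5, 11, 9, 1, 3, 8, 10, 2], r−c [-5, -2, -4, -1, -6, -3, 6, 5, 1, 0, 9], r+c [7, 6, 10, 9, 16, 15, 8, 11, 17, 20, 13] are all distinct, so no two queens attack.

(1,6) (2,4) (3,7) (4,5) (5,11) (6,9) (7,1) (8,3) (9,8) (10,10) (11,2)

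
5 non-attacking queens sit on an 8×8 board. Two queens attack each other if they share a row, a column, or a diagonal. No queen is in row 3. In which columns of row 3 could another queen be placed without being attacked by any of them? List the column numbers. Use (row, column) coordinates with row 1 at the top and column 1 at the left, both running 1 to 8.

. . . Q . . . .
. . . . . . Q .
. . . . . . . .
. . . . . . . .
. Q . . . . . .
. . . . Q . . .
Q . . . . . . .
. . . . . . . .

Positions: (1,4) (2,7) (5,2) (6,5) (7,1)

(1,4) attacks row 3 at column 4 and diagonals 2, 6.
(2,7) attacks row 3 at column 7 and diagonals 6, 8.
(5,2) attacks row 3 at column 2 and diagonals 4.
(6,5) attacks row 3 at column 5 and diagonals 2, 8.
(7,1) attacks row 3 at column 1 and diagonals 5.
Attacked columns: {1, 2, 4, 5, 6, 7, 8}. Safe: {3}.

columns 3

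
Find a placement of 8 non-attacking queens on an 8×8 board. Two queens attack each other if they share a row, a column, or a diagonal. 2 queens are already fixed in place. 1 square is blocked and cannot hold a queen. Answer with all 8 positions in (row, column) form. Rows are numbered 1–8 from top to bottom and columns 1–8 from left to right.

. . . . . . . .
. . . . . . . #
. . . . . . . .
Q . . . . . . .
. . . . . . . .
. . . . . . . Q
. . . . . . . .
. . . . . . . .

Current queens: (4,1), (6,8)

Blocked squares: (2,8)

(1,6) (2,2) (3,7) (4,1) (5,4) (6,8) (7,5) (8,3)

Row 1: attacked by (4,1)→{1,4}; (6,8)→{3,8}. Safe: 2, 5, 6, 7. Place at column 6.
Row 2: attacked by (1,6)→{5,6,7}; (4,1)→{1,3}; (6,8)→{4,8}. Blocked: 8. Safe: 2. Place at column 2.
Row 3: attacked by (1,6)→{4,6,8}; (2,2)→{1,2,3}; (4,1)→{1,2}; (6,8)→{5,8}. Safe: 7. Place at column 7.
Row 5: attacked by (1,6)→{2,6}; (2,2)→{2,5}; (3,7)→{5,7}; (4,1)→{1,2}; (6,8)→{7,8}. Safe: 3, 4. Place at column 4.
Row 7: attacked by (1,6)→{6}; (2,2)→{2,7}; (3,7)→{3,7}; (4,1)→{1,4}; (5,4)→{2,4,6}; (6,8)→{7,8}. Safe: 5. Place at column 5.
Row 8: attacked by (1,6)→{6}; (2,2)→{2,8}; (3,7)→{2,7}; (4,1)→{1,5}; (5,4)→{1,4,7}; (6,8)→{6,8}; (7,5)→{4,5,6}. Safe: 3. Place at column 3.
Columns [6, 2, 7, 1, 4, 8, 5, 3], r−c [-5, 0, -4, 3, 1, -2, 2, 5], r+c [7, 4, 10, 5, 9, 14, 12, 11] are all distinct, so no two queens attack.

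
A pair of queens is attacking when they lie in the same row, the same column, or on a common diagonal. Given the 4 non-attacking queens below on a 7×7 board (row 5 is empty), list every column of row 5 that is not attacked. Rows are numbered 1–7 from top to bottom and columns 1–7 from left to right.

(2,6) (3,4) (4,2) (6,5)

(2,6) attacks row 5 at column 6 and diagonals 3.
(3,4) attacks row 5 at column 4 and diagonals 2, 6.
(4,2) attacks row 5 at column 2 and diagonals 1, 3.
(6,5) attacks row 5 at column 5 and diagonals 4, 6.
Attacked columns: {1, 2, 3, 4, 5, 6}. Safe: {7}.

columns 7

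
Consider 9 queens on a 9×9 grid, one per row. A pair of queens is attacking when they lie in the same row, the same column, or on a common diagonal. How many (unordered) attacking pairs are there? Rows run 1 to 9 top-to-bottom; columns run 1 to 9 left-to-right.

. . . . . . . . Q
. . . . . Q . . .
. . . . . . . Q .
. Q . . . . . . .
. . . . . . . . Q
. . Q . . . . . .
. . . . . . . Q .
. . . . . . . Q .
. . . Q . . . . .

5

Same column: (1,9)–(5,9) (column 9); (3,8)–(7,8) (column 8); (3,8)–(8,8) (column 8); (7,8)–(8,8) (column 8).
Same diagonal: (2,6)–(5,9) (|2−5| = |6−9| = 3).
Total attacking pairs: 5.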